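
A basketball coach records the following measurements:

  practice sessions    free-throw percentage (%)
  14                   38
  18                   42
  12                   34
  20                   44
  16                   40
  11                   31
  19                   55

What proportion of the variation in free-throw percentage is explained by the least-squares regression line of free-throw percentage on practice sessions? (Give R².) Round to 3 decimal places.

n = 7, Σx = 110, Σy = 284, Σxy = 4602, Σx² = 1802, Σy² = 11886
Sxx = Σx² − (Σx)²/n = 1802 − 1728.571429 = 73.428571
Sxy = Σxy − (Σx)(Σy)/n = 4602 − 4462.857143 = 139.142857
Syy = Σy² − (Σy)²/n = 11886 − 11522.285714 = 363.714286
R² = Sxy²/(Sxx·Syy) = (139.142857)²/(73.428571·363.714286) = 0.724931

0.725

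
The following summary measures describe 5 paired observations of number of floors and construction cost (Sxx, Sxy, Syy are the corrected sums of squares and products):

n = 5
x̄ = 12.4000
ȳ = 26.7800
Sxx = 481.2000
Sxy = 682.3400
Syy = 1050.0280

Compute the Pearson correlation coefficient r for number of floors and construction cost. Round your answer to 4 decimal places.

r = Sxy/√(Sxx·Syy) = 682.34/√(505273.4736) = 682.34/710.825909 = 0.959926

0.9599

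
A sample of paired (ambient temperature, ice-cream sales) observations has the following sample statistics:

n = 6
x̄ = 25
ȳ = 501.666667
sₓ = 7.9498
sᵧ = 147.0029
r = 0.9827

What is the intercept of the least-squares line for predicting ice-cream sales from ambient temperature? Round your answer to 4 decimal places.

47.3793

b = r · sᵧ/sₓ = 0.9827 · 147.0029/7.9498 = 18.171495
a = ȳ − b·x̄ = 501.666667 − 18.171495·25 = 47.379296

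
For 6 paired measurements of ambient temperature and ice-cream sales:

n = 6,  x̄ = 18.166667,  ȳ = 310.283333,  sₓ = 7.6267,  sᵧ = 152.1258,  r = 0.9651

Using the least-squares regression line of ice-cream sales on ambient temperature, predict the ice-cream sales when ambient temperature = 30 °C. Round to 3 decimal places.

538.079

b = r · sᵧ/sₓ = 0.9651 · 152.1258/7.6267 = 19.250345
a = ȳ − b·x̄ = 310.283333 − 19.250345·18.166667 = -39.431282
ŷ(30) = a + b·30 = -39.431282 + 19.250345·30 = 538.079081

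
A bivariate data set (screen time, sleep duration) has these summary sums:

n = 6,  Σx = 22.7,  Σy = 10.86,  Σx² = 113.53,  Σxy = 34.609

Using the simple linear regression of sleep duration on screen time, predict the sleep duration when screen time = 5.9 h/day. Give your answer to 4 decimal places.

1.3141

Sxx = Σx² − (Σx)²/n = 113.53 − 85.881667 = 27.648333
Sxy = Σxy − (Σx)(Σy)/n = 34.609 − 41.087 = -6.478
b = Sxy/Sxx = -6.478/27.648333 = -0.234300
a = ȳ − b·x̄ = 1.81 − (-0.234300)·3.783333 = 2.696434
ŷ(5.9) = a + b·5.9 = 2.696434 + (-0.234300)·5.9 = 1.314065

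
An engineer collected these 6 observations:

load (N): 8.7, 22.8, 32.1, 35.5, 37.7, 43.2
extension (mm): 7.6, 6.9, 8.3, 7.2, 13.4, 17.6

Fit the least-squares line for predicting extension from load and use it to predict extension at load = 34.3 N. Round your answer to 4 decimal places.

n = 6, Σx = 180, Σy = 61, Σxy = 2010.97, Σx² = 6173.72
Sxx = Σx² − (Σx)²/n = 6173.72 − 5400 = 773.72
Sxy = Σxy − (Σx)(Σy)/n = 2010.97 − 1830 = 180.97
b = Sxy/Sxx = 180.97/773.72 = 0.233896
a = ȳ − b·x̄ = 10.166667 − 0.233896·30 = 3.149787
ŷ(34.3) = a + b·34.3 = 3.149787 + 0.233896·34.3 = 11.172419

11.1724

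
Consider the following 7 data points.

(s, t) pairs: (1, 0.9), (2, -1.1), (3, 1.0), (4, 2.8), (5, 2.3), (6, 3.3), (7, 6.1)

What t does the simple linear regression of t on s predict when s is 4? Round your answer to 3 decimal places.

n = 7, Σx = 28, Σy = 15.3, Σxy = 86.9, Σx² = 140
Sxx = Σx² − (Σx)²/n = 140 − 112 = 28
Sxy = Σxy − (Σx)(Σy)/n = 86.9 − 61.2 = 25.7
b = Sxy/Sxx = 25.7/28 = 0.917857
a = ȳ − b·x̄ = 2.185714 − 0.917857·4 = -1.485714
ŷ(4) = a + b·4 = -1.485714 + 0.917857·4 = 2.185714

2.186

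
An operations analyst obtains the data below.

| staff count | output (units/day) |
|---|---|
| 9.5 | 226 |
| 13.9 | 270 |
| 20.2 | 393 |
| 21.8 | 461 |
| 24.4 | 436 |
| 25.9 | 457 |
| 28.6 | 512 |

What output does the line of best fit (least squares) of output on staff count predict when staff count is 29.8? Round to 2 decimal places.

533.70

n = 7, Σx = 144.3, Σy = 2755, Σxy = 61006.3, Σx² = 3250.87
Sxx = Σx² − (Σx)²/n = 3250.87 − 2974.641429 = 276.228571
Sxy = Σxy − (Σx)(Σy)/n = 61006.3 − 56792.357143 = 4213.942857
b = Sxy/Sxx = 4213.942857/276.228571 = 15.255275
a = ȳ − b·x̄ = 393.571429 − 15.255275·20.614286 = 79.094828
ŷ(29.8) = a + b·29.8 = 79.094828 + 15.255275·29.8 = 533.702027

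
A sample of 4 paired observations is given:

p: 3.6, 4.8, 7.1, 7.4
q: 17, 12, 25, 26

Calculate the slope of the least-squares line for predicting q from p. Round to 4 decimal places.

3.0494

n = 4, Σx = 22.9, Σy = 80, Σxy = 488.7, Σx² = 141.17
Sxx = Σx² − (Σx)²/n = 141.17 − 131.1025 = 10.0675
Sxy = Σxy − (Σx)(Σy)/n = 488.7 − 458 = 30.7
b = Sxy/Sxx = 30.7/10.0675 = 3.049416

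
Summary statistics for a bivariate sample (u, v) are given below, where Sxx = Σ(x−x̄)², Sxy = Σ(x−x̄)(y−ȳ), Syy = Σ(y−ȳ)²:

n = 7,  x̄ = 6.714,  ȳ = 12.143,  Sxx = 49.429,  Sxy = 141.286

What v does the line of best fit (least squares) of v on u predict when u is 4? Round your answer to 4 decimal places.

b = Sxy/Sxx = 141.286/49.429 = 2.858362
a = ȳ − b·x̄ = 12.143 − 2.858362·6.714 = -7.048046
ŷ(4) = a + b·4 = -7.048046 + 2.858362·4 = 4.385404

4.3854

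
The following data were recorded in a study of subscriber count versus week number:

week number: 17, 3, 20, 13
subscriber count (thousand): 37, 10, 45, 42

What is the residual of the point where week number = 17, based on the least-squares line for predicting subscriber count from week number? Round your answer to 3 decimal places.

n = 4, Σx = 53, Σy = 134, Σxy = 2105, Σx² = 867
Sxx = Σx² − (Σx)²/n = 867 − 702.25 = 164.75
Sxy = Σxy − (Σx)(Σy)/n = 2105 − 1775.5 = 329.5
b = Sxy/Sxx = 329.5/164.75 = 2
a = ȳ − b·x̄ = 33.5 − 2·13.25 = 7
ŷ(17) = 7 + 2·17 = 41
residual = y − ŷ = 37 − 41 = -4

-4.000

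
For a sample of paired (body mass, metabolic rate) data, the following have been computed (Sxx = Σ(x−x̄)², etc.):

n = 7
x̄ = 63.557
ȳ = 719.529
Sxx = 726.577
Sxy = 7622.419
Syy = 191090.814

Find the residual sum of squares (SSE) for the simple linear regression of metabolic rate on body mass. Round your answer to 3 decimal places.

b = Sxy/Sxx = 7622.419/726.577 = 10.490862
SSE = Syy − b·Sxy = 191090.814 − 10.490862·7622.419 = 111125.068578

111125.069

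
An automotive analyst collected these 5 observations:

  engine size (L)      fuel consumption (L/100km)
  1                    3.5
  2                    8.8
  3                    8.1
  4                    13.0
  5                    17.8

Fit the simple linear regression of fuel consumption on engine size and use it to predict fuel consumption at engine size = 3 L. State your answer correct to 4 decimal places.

n = 5, Σx = 15, Σy = 51.2, Σxy = 186.4, Σx² = 55
Sxx = Σx² − (Σx)²/n = 55 − 45 = 10
Sxy = Σxy − (Σx)(Σy)/n = 186.4 − 153.6 = 32.8
b = Sxy/Sxx = 32.8/10 = 3.28
a = ȳ − b·x̄ = 10.24 − 3.28·3 = 0.4
ŷ(3) = a + b·3 = 0.4 + 3.28·3 = 10.24

10.2400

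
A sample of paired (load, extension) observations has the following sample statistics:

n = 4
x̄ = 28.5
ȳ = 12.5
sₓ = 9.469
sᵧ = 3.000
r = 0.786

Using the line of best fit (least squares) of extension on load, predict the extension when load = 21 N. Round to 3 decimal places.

10.632

b = r · sᵧ/sₓ = 0.786 · 3/9.469 = 0.249023
a = ȳ − b·x̄ = 12.5 − 0.249023·28.5 = 5.402841
ŷ(21) = a + b·21 = 5.402841 + 0.249023·21 = 10.632327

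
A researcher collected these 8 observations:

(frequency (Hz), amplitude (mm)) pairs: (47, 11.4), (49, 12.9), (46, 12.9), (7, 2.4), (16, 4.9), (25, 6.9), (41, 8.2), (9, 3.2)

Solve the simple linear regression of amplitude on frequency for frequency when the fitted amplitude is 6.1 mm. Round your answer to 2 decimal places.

22.39

n = 8, Σx = 240, Σy = 62.8, Σxy = 2394, Σx² = 9418
Sxx = Σx² − (Σx)²/n = 9418 − 7200 = 2218
Sxy = Σxy − (Σx)(Σy)/n = 2394 − 1884 = 510
b = Sxy/Sxx = 510/2218 = 0.229937
a = ȳ − b·x̄ = 7.85 − 0.229937·30 = 0.951894
Set a + b·x = 6.1: x = (6.1 − 0.951894) / 0.229937 = 22.389216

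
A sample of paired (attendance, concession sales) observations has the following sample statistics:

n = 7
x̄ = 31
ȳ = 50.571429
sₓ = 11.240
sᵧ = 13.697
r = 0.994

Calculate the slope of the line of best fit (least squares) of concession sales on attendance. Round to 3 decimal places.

b = r · sᵧ/sₓ = 0.994 · 13.697/11.24 = 1.211283

1.211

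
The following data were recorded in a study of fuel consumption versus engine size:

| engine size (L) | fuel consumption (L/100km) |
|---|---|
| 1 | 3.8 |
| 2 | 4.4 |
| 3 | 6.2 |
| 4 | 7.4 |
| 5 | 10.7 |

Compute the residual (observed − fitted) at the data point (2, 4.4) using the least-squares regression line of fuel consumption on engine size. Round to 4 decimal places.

-0.4200

n = 5, Σx = 15, Σy = 32.5, Σxy = 114.3, Σx² = 55
Sxx = Σx² − (Σx)²/n = 55 − 45 = 10
Sxy = Σxy − (Σx)(Σy)/n = 114.3 − 97.5 = 16.8
b = Sxy/Sxx = 16.8/10 = 1.68
a = ȳ − b·x̄ = 6.5 − 1.68·3 = 1.46
ŷ(2) = 1.46 + 1.68·2 = 4.82
residual = y − ŷ = 4.4 − 4.82 = -0.42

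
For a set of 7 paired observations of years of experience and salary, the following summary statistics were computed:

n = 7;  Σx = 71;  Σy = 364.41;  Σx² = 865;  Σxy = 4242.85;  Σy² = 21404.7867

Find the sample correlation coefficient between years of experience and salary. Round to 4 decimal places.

Sxx = Σx² − (Σx)²/n = 865 − 720.142857 = 144.857143
Sxy = Σxy − (Σx)(Σy)/n = 4242.85 − 3696.158571 = 546.691429
Syy = Σy² − (Σy)²/n = 21404.7867 − 18970.664014 = 2434.122686
r = Sxy/√(Sxx·Syy) = 546.691429/√(352600.057616) = 546.691429/593.801362 = 0.920664

0.9207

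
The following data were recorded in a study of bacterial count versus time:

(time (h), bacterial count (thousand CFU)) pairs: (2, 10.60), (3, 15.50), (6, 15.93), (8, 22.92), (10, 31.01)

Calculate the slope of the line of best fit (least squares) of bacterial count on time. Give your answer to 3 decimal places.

n = 5, Σx = 29, Σy = 95.96, Σxy = 656.74, Σx² = 213
Sxx = Σx² − (Σx)²/n = 213 − 168.2 = 44.8
Sxy = Σxy − (Σx)(Σy)/n = 656.74 − 556.568 = 100.172
b = Sxy/Sxx = 100.172/44.8 = 2.235982

2.236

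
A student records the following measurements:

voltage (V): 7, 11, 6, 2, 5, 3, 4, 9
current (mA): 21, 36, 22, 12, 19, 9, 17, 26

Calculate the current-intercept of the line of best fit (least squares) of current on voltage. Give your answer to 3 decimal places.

n = 8, Σx = 47, Σy = 162, Σxy = 1123, Σx² = 341
Sxx = Σx² − (Σx)²/n = 341 − 276.125 = 64.875
Sxy = Σxy − (Σx)(Σy)/n = 1123 − 951.75 = 171.25
b = Sxy/Sxx = 171.25/64.875 = 2.639692
a = ȳ − b·x̄ = 20.25 − 2.639692·5.875 = 4.741811

4.742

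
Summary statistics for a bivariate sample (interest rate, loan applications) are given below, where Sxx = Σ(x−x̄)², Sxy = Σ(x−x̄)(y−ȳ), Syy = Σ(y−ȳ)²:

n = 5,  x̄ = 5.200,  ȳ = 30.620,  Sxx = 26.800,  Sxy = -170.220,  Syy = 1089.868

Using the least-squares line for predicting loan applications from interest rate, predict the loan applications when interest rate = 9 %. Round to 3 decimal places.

b = Sxy/Sxx = -170.22/26.8 = -6.351493
a = ȳ − b·x̄ = 30.62 − (-6.351493)·5.2 = 63.647761
ŷ(9) = a + b·9 = 63.647761 + (-6.351493)·9 = 6.484328

6.484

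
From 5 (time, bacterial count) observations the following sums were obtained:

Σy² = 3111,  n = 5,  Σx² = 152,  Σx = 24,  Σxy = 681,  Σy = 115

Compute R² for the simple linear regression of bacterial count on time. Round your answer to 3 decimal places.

0.970

Sxx = Σx² − (Σx)²/n = 152 − 115.2 = 36.8
Sxy = Σxy − (Σx)(Σy)/n = 681 − 552 = 129
Syy = Σy² − (Σy)²/n = 3111 − 2645 = 466
R² = Sxy²/(Sxx·Syy) = (129)²/(36.8·466) = 0.970389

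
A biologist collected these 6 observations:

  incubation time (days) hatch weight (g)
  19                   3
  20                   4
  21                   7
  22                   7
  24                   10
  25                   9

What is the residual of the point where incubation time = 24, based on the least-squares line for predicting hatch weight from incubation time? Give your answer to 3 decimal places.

0.938

n = 6, Σx = 131, Σy = 40, Σxy = 903, Σx² = 2887
Sxx = Σx² − (Σx)²/n = 2887 − 2860.166667 = 26.833333
Sxy = Σxy − (Σx)(Σy)/n = 903 − 873.333333 = 29.666667
b = Sxy/Sxx = 29.666667/26.833333 = 1.105590
a = ȳ − b·x̄ = 6.666667 − 1.105590·21.833333 = -17.472050
ŷ(24) = -17.472050 + 1.105590·24 = 9.062112
residual = y − ŷ = 10 − 9.062112 = 0.937888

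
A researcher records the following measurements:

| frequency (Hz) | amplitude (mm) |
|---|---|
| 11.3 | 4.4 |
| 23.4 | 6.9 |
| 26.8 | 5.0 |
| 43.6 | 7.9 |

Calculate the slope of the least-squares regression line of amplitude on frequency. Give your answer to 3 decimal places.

0.101

n = 4, Σx = 105.1, Σy = 24.2, Σxy = 689.62, Σx² = 3294.45
Sxx = Σx² − (Σx)²/n = 3294.45 − 2761.5025 = 532.9475
Sxy = Σxy − (Σx)(Σy)/n = 689.62 − 635.855 = 53.765
b = Sxy/Sxx = 53.765/532.9475 = 0.100882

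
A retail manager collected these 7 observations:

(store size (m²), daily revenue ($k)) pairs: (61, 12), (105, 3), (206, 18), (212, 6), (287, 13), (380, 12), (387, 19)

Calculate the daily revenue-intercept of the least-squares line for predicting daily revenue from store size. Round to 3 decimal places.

6.339

n = 7, Σx = 1638, Σy = 83, Σxy = 21671, Σx² = 478664
Sxx = Σx² − (Σx)²/n = 478664 − 383292 = 95372
Sxy = Σxy − (Σx)(Σy)/n = 21671 − 19422 = 2249
b = Sxy/Sxx = 2249/95372 = 0.023581
a = ȳ − b·x̄ = 11.857143 − 0.023581·234 = 6.339108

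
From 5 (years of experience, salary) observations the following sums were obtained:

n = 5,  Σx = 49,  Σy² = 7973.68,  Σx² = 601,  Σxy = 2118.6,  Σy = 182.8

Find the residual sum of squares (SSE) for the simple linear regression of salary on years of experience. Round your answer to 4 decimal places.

Sxx = Σx² − (Σx)²/n = 601 − 480.2 = 120.8
Sxy = Σxy − (Σx)(Σy)/n = 2118.6 − 1791.44 = 327.16
Syy = Σy² − (Σy)²/n = 7973.68 − 6683.168 = 1290.512
b = Sxy/Sxx = 327.16/120.8 = 2.708278
SSE = Syy − b·Sxy = 1290.512 − 2.708278·327.16 = 404.471722

404.4717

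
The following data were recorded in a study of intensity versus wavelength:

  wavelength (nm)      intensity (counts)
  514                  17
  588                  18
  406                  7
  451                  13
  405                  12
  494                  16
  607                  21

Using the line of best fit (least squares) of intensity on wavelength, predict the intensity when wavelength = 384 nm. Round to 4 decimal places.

9.0757

n = 7, Σx = 3465, Σy = 104, Σxy = 53538, Σx² = 1754687
Sxx = Σx² − (Σx)²/n = 1754687 − 1715175 = 39512
Sxy = Σxy − (Σx)(Σy)/n = 53538 − 51480 = 2058
b = Sxy/Sxx = 2058/39512 = 0.052085
a = ȳ − b·x̄ = 14.857143 − 0.052085·495 = -10.925151
ŷ(384) = a + b·384 = -10.925151 + 0.052085·384 = 9.075659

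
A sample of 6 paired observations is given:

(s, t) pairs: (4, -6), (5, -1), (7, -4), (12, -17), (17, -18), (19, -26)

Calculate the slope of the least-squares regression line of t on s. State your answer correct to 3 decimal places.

n = 6, Σx = 64, Σy = -72, Σxy = -1061, Σx² = 884
Sxx = Σx² − (Σx)²/n = 884 − 682.666667 = 201.333333
Sxy = Σxy − (Σx)(Σy)/n = -1061 − (-768) = -293
b = Sxy/Sxx = -293/201.333333 = -1.455298

-1.455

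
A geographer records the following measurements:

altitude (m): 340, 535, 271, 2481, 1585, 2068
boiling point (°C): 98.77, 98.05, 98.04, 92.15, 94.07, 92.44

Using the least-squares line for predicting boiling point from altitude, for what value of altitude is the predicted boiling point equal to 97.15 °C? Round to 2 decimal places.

714.46

n = 6, Σx = 7280, Σy = 573.52, Σxy = 681498.41, Σx² = 13419476
Sxx = Σx² − (Σx)²/n = 13419476 − 8833066.666667 = 4586409.333333
Sxy = Σxy − (Σx)(Σy)/n = 681498.41 − 695870.933333 = -14372.523333
b = Sxy/Sxx = -14372.523333/4586409.333333 = -0.003134
a = ȳ − b·x̄ = 95.586667 − (-0.003134)·1213.333333 = 99.388914
Set a + b·x = 97.15: x = (97.15 − 99.388914) / (-0.003134) = 714.458750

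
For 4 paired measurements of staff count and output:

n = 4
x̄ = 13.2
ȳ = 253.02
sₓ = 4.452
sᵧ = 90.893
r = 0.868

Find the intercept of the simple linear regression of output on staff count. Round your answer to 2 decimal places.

b = r · sᵧ/sₓ = 0.868 · 90.893/4.452 = 17.721277
a = ȳ − b·x̄ = 253.02 − 17.721277·13.2 = 19.099147

19.10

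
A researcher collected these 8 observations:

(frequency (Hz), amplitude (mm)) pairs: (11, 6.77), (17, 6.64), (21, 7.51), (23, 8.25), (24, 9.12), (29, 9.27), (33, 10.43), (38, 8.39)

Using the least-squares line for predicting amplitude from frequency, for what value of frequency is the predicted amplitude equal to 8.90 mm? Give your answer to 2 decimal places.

n = 8, Σx = 196, Σy = 66.38, Σxy = 1685.53, Σx² = 5330
Sxx = Σx² − (Σx)²/n = 5330 − 4802 = 528
Sxy = Σxy − (Σx)(Σy)/n = 1685.53 − 1626.31 = 59.22
b = Sxy/Sxx = 59.22/528 = 0.112159
a = ȳ − b·x̄ = 8.2975 − 0.112159·24.5 = 5.549602
Set a + b·x = 8.90: x = (8.90 − 5.549602) / 0.112159 = 29.871834

29.87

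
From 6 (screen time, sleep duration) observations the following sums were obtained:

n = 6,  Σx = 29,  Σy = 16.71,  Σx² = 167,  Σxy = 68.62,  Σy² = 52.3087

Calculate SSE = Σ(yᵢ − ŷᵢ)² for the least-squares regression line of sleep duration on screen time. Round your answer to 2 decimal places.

Sxx = Σx² − (Σx)²/n = 167 − 140.166667 = 26.833333
Sxy = Σxy − (Σx)(Σy)/n = 68.62 − 80.765 = -12.145
Syy = Σy² − (Σy)²/n = 52.3087 − 46.53735 = 5.77135
b = Sxy/Sxx = -12.145/26.833333 = -0.452609
SSE = Syy − b·Sxy = 5.77135 − (-0.452609)·(-12.145) = 0.274417

0.27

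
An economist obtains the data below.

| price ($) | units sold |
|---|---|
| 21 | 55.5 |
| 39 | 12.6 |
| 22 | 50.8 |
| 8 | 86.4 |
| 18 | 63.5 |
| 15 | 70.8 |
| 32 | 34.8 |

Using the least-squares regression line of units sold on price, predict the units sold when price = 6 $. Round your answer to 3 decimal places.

90.838

n = 7, Σx = 155, Σy = 374.4, Σxy = 6784.3, Σx² = 4083
Sxx = Σx² − (Σx)²/n = 4083 − 3432.142857 = 650.857143
Sxy = Σxy − (Σx)(Σy)/n = 6784.3 − 8290.285714 = -1505.985714
b = Sxy/Sxx = -1505.985714/650.857143 = -2.313850
a = ȳ − b·x̄ = 53.485714 − (-2.313850)·22.142857 = 104.720961
ŷ(6) = a + b·6 = 104.720961 + (-2.313850)·6 = 90.837862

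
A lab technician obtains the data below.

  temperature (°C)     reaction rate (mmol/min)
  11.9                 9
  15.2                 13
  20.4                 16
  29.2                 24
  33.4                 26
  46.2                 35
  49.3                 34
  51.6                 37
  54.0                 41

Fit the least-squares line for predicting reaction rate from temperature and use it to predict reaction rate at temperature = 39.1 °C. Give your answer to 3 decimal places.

n = 9, Σx = 311.2, Σy = 235, Σxy = 9616.7, Σx² = 12900.5
Sxx = Σx² − (Σx)²/n = 12900.5 − 10760.604444 = 2139.895556
Sxy = Σxy − (Σx)(Σy)/n = 9616.7 − 8125.777778 = 1490.922222
b = Sxy/Sxx = 1490.922222/2139.895556 = 0.696727
a = ȳ − b·x̄ = 26.111111 − 0.696727·34.577778 = 2.019852
ŷ(39.1) = a + b·39.1 = 2.019852 + 0.696727·39.1 = 29.261864

29.262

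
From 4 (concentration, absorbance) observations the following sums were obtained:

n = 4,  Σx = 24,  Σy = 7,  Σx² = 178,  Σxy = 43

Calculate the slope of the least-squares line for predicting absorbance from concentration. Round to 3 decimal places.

Sxx = Σx² − (Σx)²/n = 178 − 144 = 34
Sxy = Σxy − (Σx)(Σy)/n = 43 − 42 = 1
b = Sxy/Sxx = 1/34 = 0.029412

0.029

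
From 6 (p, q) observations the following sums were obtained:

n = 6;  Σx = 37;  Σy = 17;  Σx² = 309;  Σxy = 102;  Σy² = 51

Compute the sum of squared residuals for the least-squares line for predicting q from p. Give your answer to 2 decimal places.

2.73

Sxx = Σx² − (Σx)²/n = 309 − 228.166667 = 80.833333
Sxy = Σxy − (Σx)(Σy)/n = 102 − 104.833333 = -2.833333
Syy = Σy² − (Σy)²/n = 51 − 48.166667 = 2.833333
b = Sxy/Sxx = -2.833333/80.833333 = -0.035052
SSE = Syy − b·Sxy = 2.833333 − (-0.035052)·(-2.833333) = 2.734021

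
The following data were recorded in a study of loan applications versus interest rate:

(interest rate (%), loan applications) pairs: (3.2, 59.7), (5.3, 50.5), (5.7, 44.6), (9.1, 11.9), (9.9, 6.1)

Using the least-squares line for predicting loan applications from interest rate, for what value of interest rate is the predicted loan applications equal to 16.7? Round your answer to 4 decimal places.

n = 5, Σx = 33.2, Σy = 172.8, Σxy = 881.59, Σx² = 251.64
Sxx = Σx² − (Σx)²/n = 251.64 − 220.448 = 31.192
Sxy = Σxy − (Σx)(Σy)/n = 881.59 − 1147.392 = -265.802
b = Sxy/Sxx = -265.802/31.192 = -8.521480
a = ȳ − b·x̄ = 34.56 − (-8.521480)·6.64 = 91.142626
Set a + b·x = 16.7: x = (16.7 − 91.142626) / (-8.521480) = 8.735880

8.7359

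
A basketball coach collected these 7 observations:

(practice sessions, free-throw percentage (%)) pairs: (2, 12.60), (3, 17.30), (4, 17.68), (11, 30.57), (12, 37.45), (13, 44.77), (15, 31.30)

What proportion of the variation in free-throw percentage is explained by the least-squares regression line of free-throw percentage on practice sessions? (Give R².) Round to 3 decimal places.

0.799

n = 7, Σx = 60, Σy = 191.67, Σxy = 1985, Σx² = 688, Σy² = 6091.7027
Sxx = Σx² − (Σx)²/n = 688 − 514.285714 = 173.714286
Sxy = Σxy − (Σx)(Σy)/n = 1985 − 1642.885714 = 342.114286
Syy = Σy² − (Σy)²/n = 6091.7027 − 5248.198414 = 843.504286
R² = Sxy²/(Sxx·Syy) = (342.114286)²/(173.714286·843.504286) = 0.798766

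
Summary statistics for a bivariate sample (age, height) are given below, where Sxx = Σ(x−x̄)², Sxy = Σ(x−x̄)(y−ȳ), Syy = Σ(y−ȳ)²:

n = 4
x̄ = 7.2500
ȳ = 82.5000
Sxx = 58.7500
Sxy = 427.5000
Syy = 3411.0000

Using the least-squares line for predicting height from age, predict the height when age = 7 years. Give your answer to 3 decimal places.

80.681

b = Sxy/Sxx = 427.5/58.75 = 7.276596
a = ȳ − b·x̄ = 82.5 − 7.276596·7.25 = 29.744681
ŷ(7) = a + b·7 = 29.744681 + 7.276596·7 = 80.680851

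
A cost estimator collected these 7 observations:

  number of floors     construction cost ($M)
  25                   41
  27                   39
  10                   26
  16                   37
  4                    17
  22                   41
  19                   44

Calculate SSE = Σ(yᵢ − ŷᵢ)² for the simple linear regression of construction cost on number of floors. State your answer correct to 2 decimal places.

n = 7, Σx = 123, Σy = 245, Σxy = 4736, Σx² = 2571, Σy² = 9153
Sxx = Σx² − (Σx)²/n = 2571 − 2161.285714 = 409.714286
Sxy = Σxy − (Σx)(Σy)/n = 4736 − 4305 = 431
Syy = Σy² − (Σy)²/n = 9153 − 8575 = 578
b = Sxy/Sxx = 431/409.714286 = 1.051953
SSE = Syy − b·Sxy = 578 − 1.051953·431 = 124.608438

124.61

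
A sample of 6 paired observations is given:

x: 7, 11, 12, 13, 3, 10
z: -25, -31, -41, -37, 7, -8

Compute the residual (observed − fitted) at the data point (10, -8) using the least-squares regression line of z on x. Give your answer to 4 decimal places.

17.2692

n = 6, Σx = 56, Σy = -135, Σxy = -1548, Σx² = 592
Sxx = Σx² − (Σx)²/n = 592 − 522.666667 = 69.333333
Sxy = Σxy − (Σx)(Σy)/n = -1548 − (-1260) = -288
b = Sxy/Sxx = -288/69.333333 = -4.153846
a = ȳ − b·x̄ = -22.5 − (-4.153846)·9.333333 = 16.269231
ŷ(10) = 16.269231 + (-4.153846)·10 = -25.269231
residual = y − ŷ = -8 − (-25.269231) = 17.269231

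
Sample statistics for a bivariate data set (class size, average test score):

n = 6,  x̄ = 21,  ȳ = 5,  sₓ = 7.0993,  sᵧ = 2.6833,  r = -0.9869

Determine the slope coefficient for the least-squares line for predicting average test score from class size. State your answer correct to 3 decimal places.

b = r · sᵧ/sₓ = -0.9869 · 2.6833/7.0993 = -0.373015

-0.373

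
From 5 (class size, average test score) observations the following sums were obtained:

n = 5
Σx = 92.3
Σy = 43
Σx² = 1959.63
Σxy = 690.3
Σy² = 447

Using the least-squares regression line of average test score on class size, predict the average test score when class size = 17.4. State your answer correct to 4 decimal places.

Sxx = Σx² − (Σx)²/n = 1959.63 − 1703.858 = 255.772
Sxy = Σxy − (Σx)(Σy)/n = 690.3 − 793.78 = -103.48
b = Sxy/Sxx = -103.48/255.772 = -0.404579
a = ȳ − b·x̄ = 8.6 − (-0.404579)·18.46 = 16.068530
ŷ(17.4) = a + b·17.4 = 16.068530 + (-0.404579)·17.4 = 9.028854

9.0289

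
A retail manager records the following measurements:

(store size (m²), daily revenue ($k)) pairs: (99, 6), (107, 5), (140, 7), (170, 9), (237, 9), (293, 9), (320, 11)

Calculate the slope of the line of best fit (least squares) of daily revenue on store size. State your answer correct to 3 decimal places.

0.021

n = 7, Σx = 1366, Σy = 56, Σxy = 11929, Σx² = 314168
Sxx = Σx² − (Σx)²/n = 314168 − 266565.142857 = 47602.857143
Sxy = Σxy − (Σx)(Σy)/n = 11929 − 10928 = 1001
b = Sxy/Sxx = 1001/47602.857143 = 0.021028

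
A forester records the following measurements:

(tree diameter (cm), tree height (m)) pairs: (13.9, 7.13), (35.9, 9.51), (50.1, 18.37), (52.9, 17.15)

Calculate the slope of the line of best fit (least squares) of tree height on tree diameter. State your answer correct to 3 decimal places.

n = 4, Σx = 152.8, Σy = 52.16, Σxy = 2268.088, Σx² = 6790.44
Sxx = Σx² − (Σx)²/n = 6790.44 − 5836.96 = 953.48
Sxy = Σxy − (Σx)(Σy)/n = 2268.088 − 1992.512 = 275.576
b = Sxy/Sxx = 275.576/953.48 = 0.289021

0.289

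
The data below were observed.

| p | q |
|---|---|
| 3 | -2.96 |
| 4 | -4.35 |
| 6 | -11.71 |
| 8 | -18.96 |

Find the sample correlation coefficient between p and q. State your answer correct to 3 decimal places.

n = 4, Σx = 21, Σy = -37.98, Σxy = -248.22, Σx² = 125, Σy² = 524.2898
Sxx = Σx² − (Σx)²/n = 125 − 110.25 = 14.75
Sxy = Σxy − (Σx)(Σy)/n = -248.22 − (-199.395) = -48.825
Syy = Σy² − (Σy)²/n = 524.2898 − 360.6201 = 163.6697
r = Sxy/√(Sxx·Syy) = -48.825/√(2414.128075) = -48.825/49.133777 = -0.993716

-0.994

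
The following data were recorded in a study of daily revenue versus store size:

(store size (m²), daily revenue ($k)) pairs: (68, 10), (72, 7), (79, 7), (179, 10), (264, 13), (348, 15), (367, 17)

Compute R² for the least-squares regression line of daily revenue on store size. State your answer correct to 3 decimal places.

0.902

n = 7, Σx = 1377, Σy = 79, Σxy = 18418, Σx² = 373579, Σy² = 981
Sxx = Σx² − (Σx)²/n = 373579 − 270875.571429 = 102703.428571
Sxy = Σxy − (Σx)(Σy)/n = 18418 − 15540.428571 = 2877.571429
Syy = Σy² − (Σy)²/n = 981 − 891.571429 = 89.428571
R² = Sxy²/(Sxx·Syy) = (2877.571429)²/(102703.428571·89.428571) = 0.901552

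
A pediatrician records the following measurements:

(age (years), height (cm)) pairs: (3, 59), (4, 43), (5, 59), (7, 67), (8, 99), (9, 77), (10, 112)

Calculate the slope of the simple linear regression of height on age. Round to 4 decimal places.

n = 7, Σx = 46, Σy = 516, Σxy = 3718, Σx² = 344
Sxx = Σx² − (Σx)²/n = 344 − 302.285714 = 41.714286
Sxy = Σxy − (Σx)(Σy)/n = 3718 − 3390.857143 = 327.142857
b = Sxy/Sxx = 327.142857/41.714286 = 7.842466

7.8425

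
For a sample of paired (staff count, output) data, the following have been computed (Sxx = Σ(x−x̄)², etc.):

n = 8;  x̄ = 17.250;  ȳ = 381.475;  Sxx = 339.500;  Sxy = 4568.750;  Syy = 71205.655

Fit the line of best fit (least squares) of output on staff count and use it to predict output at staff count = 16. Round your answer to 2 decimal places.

b = Sxy/Sxx = 4568.75/339.5 = 13.457290
a = ȳ − b·x̄ = 381.475 − 13.457290·17.25 = 149.336745
ŷ(16) = a + b·16 = 149.336745 + 13.457290·16 = 364.653387

364.65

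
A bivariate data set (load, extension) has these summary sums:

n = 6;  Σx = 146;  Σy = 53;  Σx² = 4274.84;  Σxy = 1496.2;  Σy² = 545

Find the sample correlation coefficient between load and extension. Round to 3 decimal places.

Sxx = Σx² − (Σx)²/n = 4274.84 − 3552.666667 = 722.173333
Sxy = Σxy − (Σx)(Σy)/n = 1496.2 − 1289.666667 = 206.533333
Syy = Σy² − (Σy)²/n = 545 − 468.166667 = 76.833333
r = Sxy/√(Sxx·Syy) = 206.533333/√(55486.984444) = 206.533333/235.556754 = 0.876788

0.877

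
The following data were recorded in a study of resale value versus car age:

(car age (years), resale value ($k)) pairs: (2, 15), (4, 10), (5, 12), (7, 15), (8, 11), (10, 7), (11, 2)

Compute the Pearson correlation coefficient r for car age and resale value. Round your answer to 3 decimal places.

n = 7, Σx = 47, Σy = 72, Σxy = 415, Σx² = 379, Σy² = 868
Sxx = Σx² − (Σx)²/n = 379 − 315.571429 = 63.428571
Sxy = Σxy − (Σx)(Σy)/n = 415 − 483.428571 = -68.428571
Syy = Σy² − (Σy)²/n = 868 − 740.571429 = 127.428571
r = Sxy/√(Sxx·Syy) = -68.428571/√(8082.612245) = -68.428571/89.903349 = -0.761135

-0.761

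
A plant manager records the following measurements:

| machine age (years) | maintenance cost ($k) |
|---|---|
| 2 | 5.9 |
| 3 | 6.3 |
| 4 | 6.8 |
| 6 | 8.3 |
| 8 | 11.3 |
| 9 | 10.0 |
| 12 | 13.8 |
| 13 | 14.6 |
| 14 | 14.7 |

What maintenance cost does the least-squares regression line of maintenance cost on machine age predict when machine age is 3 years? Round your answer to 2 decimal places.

n = 9, Σx = 71, Σy = 91.7, Σxy = 849.3, Σx² = 719
Sxx = Σx² − (Σx)²/n = 719 − 560.111111 = 158.888889
Sxy = Σxy − (Σx)(Σy)/n = 849.3 − 723.411111 = 125.888889
b = Sxy/Sxx = 125.888889/158.888889 = 0.792308
a = ȳ − b·x̄ = 10.188889 − 0.792308·7.888889 = 3.938462
ŷ(3) = a + b·3 = 3.938462 + 0.792308·3 = 6.315385

6.32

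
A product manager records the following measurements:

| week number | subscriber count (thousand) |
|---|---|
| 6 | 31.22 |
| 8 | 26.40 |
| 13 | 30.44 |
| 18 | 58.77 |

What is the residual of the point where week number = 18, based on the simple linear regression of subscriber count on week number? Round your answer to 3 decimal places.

n = 4, Σx = 45, Σy = 146.83, Σxy = 1852.1, Σx² = 593
Sxx = Σx² − (Σx)²/n = 593 − 506.25 = 86.75
Sxy = Σxy − (Σx)(Σy)/n = 1852.1 − 1651.8375 = 200.2625
b = Sxy/Sxx = 200.2625/86.75 = 2.308501
a = ȳ − b·x̄ = 36.7075 − 2.308501·11.25 = 10.736859
ŷ(18) = 10.736859 + 2.308501·18 = 52.289885
residual = y − ŷ = 58.77 − 52.289885 = 6.480115

6.480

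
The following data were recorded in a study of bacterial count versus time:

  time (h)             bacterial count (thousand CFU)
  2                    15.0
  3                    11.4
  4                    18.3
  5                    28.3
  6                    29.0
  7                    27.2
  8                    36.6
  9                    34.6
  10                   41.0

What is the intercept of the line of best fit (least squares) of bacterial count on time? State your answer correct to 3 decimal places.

n = 9, Σx = 54, Σy = 241.4, Σxy = 1657.5, Σx² = 384
Sxx = Σx² − (Σx)²/n = 384 − 324 = 60
Sxy = Σxy − (Σx)(Σy)/n = 1657.5 − 1448.4 = 209.1
b = Sxy/Sxx = 209.1/60 = 3.485
a = ȳ − b·x̄ = 26.822222 − 3.485·6 = 5.912222

5.912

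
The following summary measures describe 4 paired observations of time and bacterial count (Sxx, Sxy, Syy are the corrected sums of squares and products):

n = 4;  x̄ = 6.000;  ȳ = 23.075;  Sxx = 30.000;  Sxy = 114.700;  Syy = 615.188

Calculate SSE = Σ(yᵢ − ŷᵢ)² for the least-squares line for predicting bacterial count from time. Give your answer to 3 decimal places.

b = Sxy/Sxx = 114.7/30 = 3.823333
SSE = Syy − b·Sxy = 615.188 − 3.823333·114.7 = 176.651667

176.652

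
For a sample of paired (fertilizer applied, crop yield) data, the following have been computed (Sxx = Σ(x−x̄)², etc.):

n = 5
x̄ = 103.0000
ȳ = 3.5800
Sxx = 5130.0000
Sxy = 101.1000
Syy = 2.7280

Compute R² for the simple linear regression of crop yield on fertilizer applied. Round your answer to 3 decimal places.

R² = Sxy²/(Sxx·Syy) = (101.1)²/(5130·2.728) = 0.730366

0.730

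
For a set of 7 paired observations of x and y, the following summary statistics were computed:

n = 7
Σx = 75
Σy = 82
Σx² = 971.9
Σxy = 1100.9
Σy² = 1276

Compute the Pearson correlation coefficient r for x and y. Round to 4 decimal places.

0.9649

Sxx = Σx² − (Σx)²/n = 971.9 − 803.571429 = 168.328571
Sxy = Σxy − (Σx)(Σy)/n = 1100.9 − 878.571429 = 222.328571
Syy = Σy² − (Σy)²/n = 1276 − 960.571429 = 315.428571
r = Sxy/√(Sxx·Syy) = 222.328571/√(53095.640816) = 222.328571/230.424914 = 0.964863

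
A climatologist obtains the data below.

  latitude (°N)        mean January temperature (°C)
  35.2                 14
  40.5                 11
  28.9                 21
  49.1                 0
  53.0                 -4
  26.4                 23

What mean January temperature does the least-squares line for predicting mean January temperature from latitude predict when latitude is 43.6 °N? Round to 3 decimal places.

6.005

n = 6, Σx = 233.1, Σy = 65, Σxy = 1940.4, Σx² = 9631.27
Sxx = Σx² − (Σx)²/n = 9631.27 − 9055.935 = 575.335
Sxy = Σxy − (Σx)(Σy)/n = 1940.4 − 2525.25 = -584.85
b = Sxy/Sxx = -584.85/575.335 = -1.016538
a = ȳ − b·x̄ = 10.833333 − (-1.016538)·38.85 = 50.325842
ŷ(43.6) = a + b·43.6 = 50.325842 + (-1.016538)·43.6 = 6.004777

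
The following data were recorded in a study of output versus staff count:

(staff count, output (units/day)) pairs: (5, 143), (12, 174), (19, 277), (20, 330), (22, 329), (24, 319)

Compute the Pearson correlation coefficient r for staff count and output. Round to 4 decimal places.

n = 6, Σx = 102, Σy = 1572, Σxy = 29560, Σx² = 1990, Σy² = 446356
Sxx = Σx² − (Σx)²/n = 1990 − 1734 = 256
Sxy = Σxy − (Σx)(Σy)/n = 29560 − 26724 = 2836
Syy = Σy² − (Σy)²/n = 446356 − 411864 = 34492
r = Sxy/√(Sxx·Syy) = 2836/√(8829952) = 2836/2971.523515 = 0.954393

0.9544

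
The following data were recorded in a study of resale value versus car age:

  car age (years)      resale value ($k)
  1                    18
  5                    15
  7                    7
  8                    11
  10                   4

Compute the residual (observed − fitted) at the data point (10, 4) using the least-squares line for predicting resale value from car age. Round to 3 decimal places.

n = 5, Σx = 31, Σy = 55, Σxy = 270, Σx² = 239
Sxx = Σx² − (Σx)²/n = 239 − 192.2 = 46.8
Sxy = Σxy − (Σx)(Σy)/n = 270 − 341 = -71
b = Sxy/Sxx = -71/46.8 = -1.517094
a = ȳ − b·x̄ = 11 − (-1.517094)·6.2 = 20.405983
ŷ(10) = 20.405983 + (-1.517094)·10 = 5.235043
residual = y − ŷ = 4 − 5.235043 = -1.235043

-1.235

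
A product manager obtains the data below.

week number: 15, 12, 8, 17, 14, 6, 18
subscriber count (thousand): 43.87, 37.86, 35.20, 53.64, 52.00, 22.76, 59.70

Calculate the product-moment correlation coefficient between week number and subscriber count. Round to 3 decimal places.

n = 7, Σx = 90, Σy = 305.03, Σxy = 4245.01, Σx² = 1278, Σy² = 14260.3537
Sxx = Σx² − (Σx)²/n = 1278 − 1157.142857 = 120.857143
Sxy = Σxy − (Σx)(Σy)/n = 4245.01 − 3921.814286 = 323.195714
Syy = Σy² − (Σy)²/n = 14260.3537 − 13291.900129 = 968.453571
r = Sxy/√(Sxx·Syy) = 323.195714/√(117044.531633) = 323.195714/342.117716 = 0.944692

0.945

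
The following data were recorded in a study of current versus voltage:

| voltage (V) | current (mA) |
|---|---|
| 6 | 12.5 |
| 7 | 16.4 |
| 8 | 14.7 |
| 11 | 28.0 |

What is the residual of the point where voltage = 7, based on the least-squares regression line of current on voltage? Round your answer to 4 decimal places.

n = 4, Σx = 32, Σy = 71.6, Σxy = 615.4, Σx² = 270
Sxx = Σx² − (Σx)²/n = 270 − 256 = 14
Sxy = Σxy − (Σx)(Σy)/n = 615.4 − 572.8 = 42.6
b = Sxy/Sxx = 42.6/14 = 3.042857
a = ȳ − b·x̄ = 17.9 − 3.042857·8 = -6.442857
ŷ(7) = -6.442857 + 3.042857·7 = 14.857143
residual = y − ŷ = 16.4 − 14.857143 = 1.542857

1.5429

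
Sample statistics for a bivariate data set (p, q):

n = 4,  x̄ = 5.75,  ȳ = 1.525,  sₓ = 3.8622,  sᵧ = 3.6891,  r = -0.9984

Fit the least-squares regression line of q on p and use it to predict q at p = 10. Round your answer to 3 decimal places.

-2.528

b = r · sᵧ/sₓ = -0.9984 · 3.6891/3.8622 = -0.953653
a = ȳ − b·x̄ = 1.525 − (-0.953653)·5.75 = 7.008503
ŷ(10) = a + b·10 = 7.008503 + (-0.953653)·10 = -2.528024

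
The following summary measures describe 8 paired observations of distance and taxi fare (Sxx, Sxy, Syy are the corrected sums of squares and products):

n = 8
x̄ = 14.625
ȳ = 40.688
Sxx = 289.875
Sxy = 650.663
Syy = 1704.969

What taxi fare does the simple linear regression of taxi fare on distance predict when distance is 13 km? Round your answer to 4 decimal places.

37.0405

b = Sxy/Sxx = 650.663/289.875 = 2.244633
a = ȳ − b·x̄ = 40.688 − 2.244633·14.625 = 7.860242
ŷ(13) = a + b·13 = 7.860242 + 2.244633·13 = 37.040471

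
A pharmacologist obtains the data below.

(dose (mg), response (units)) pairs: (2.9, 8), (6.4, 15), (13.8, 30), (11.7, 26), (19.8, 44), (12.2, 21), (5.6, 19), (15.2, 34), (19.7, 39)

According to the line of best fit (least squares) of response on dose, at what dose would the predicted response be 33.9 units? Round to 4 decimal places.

16.0085

n = 9, Σx = 107.3, Σy = 236, Σxy = 3356.3, Σx² = 1568.07
Sxx = Σx² − (Σx)²/n = 1568.07 − 1279.254444 = 288.815556
Sxy = Σxy − (Σx)(Σy)/n = 3356.3 − 2813.644444 = 542.655556
b = Sxy/Sxx = 542.655556/288.815556 = 1.878900
a = ȳ − b·x̄ = 26.222222 − 1.878900·11.922222 = 3.821559
Set a + b·x = 33.9: x = (33.9 − 3.821559) / 1.878900 = 16.008537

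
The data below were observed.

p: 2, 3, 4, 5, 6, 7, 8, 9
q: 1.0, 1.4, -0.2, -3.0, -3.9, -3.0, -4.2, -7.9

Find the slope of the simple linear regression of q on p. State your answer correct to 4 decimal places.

-1.1857

n = 8, Σx = 44, Σy = -19.8, Σxy = -158.7, Σx² = 284
Sxx = Σx² − (Σx)²/n = 284 − 242 = 42
Sxy = Σxy − (Σx)(Σy)/n = -158.7 − (-108.9) = -49.8
b = Sxy/Sxx = -49.8/42 = -1.185714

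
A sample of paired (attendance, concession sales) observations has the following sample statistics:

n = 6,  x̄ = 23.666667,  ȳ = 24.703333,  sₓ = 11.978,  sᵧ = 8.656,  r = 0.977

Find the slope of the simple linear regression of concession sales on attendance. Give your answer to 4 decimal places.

b = r · sᵧ/sₓ = 0.977 · 8.656/11.978 = 0.706037

0.7060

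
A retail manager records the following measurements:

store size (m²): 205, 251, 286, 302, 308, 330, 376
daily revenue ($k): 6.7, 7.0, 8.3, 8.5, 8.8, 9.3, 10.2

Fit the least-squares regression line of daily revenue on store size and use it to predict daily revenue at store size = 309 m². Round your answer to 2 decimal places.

8.73

n = 7, Σx = 2058, Σy = 58.8, Σxy = 17685.9, Σx² = 623166
Sxx = Σx² − (Σx)²/n = 623166 − 605052 = 18114
Sxy = Σxy − (Σx)(Σy)/n = 17685.9 − 17287.2 = 398.7
b = Sxy/Sxx = 398.7/18114 = 0.022011
a = ȳ − b·x̄ = 8.4 − 0.022011·294 = 1.928884
ŷ(309) = a + b·309 = 1.928884 + 0.022011·309 = 8.730159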